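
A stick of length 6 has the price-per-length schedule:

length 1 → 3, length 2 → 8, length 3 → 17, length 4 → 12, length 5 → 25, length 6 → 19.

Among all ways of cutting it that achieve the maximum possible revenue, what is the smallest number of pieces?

Consider every possible first cut. r[k] is the best of p[i]+r[k−i] over all sellable i≤k.
r[1] = 3
r[2] = max(3+3, 8+0) = 8
r[3] = max(3+8, 8+3, 17+0) = 17
r[4] = max(3+17, 8+8, 17+3, 12+0) = 20
r[5] = max(3+20, 8+17, 17+8, 12+3, 25+0) = 25
r[6] = max(3+25, 8+20, 17+17, 12+8, 25+3, 19+0) = 34
Maximum revenue is 34.
Now minimize piece count subject to staying optimal: for each k, pieces[k] = 1 + min over i with p[i]+r[k−i]=r[k] of pieces[k−i].
pieces[3] = 1
pieces[4] = 2
pieces[5] = 1
pieces[6] = 2

2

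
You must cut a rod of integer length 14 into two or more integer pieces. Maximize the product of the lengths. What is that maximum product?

Fill f[k] for k=2..14: at each k try every first piece i and multiply by the better of (k−i) uncut or f[k−i].
f[2] = 1·max(1,0) = 1·1 = 1
f[3] = 1·max(2,1) = 1·2 = 2
f[4] = 2·max(2,1) = 2·2 = 4
f[5] = 2·max(3,2) = 2·3 = 6
f[6] = 3·max(3,2) = 3·3 = 9
f[7] = 2·max(5,6) = 2·6 = 12
f[8] = 2·max(6,9) = 2·9 = 18
f[9] = 3·max(6,9) = 3·9 = 27
f[10] = 2·max(8,18) = 2·18 = 36
f[11] = 2·max(9,27) = 2·27 = 54
f[12] = 3·max(9,27) = 3·27 = 81
f[13] = 2·max(11,54) = 2·54 = 108
f[14] = 2·max(12,81) = 2·81 = 162
One optimal split: 3 + 3 + 3 + 3 + 2; product 3·3·3·3·2 = 162.

162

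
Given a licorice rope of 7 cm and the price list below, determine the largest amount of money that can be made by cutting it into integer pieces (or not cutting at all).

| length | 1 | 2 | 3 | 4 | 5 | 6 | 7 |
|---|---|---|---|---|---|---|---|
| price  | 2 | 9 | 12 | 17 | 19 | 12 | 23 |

Build r[k] bottom-up: r[k] = max over allowed piece i of (p[i] + r[k−i]).
r[1] = 2
r[2] = 9
r[3] = 12
r[4] = 18  (first piece 2, then r[2]=9)
r[5] = 21  (first piece 2, then r[3]=12)
r[6] = 27  (first piece 2, then r[4]=18)
r[7] = 30  (first piece 2, then r[5]=21)
One optimal cutting: 3 + 2 + 2 → ¢12 + ¢9 + ¢9 = ¢30.

30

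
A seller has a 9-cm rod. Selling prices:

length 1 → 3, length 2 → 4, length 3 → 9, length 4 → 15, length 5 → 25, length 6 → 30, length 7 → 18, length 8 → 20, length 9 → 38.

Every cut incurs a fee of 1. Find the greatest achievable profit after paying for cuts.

Consider every possible first cut. r[k] is the best of p[i]+r[k−i] over all sellable i≤k, charging 1 whenever i<k.
r[1] = 3
r[2] = max(3+3-1, 4+0) = 5
r[3] = max(3+5-1, 4+3-1, 9+0) = 9
r[4] = max(3+9-1, 4+5-1, 9+3-1, 15+0) = 15
r[5] = max(3+15-1, 4+9-1, 9+5-1, 15+3-1, 25+0) = 25
r[6] = max(3+25-1, 4+15-1, 9+9-1, 15+5-1, 25+3-1, 30+0) = 30
r[7] = max(3+30-1, 4+25-1, 9+15-1, …, 30+3-1, 18+0) = 32
r[8] = max(3+32-1, 4+30-1, 9+25-1, …, 18+3-1, 20+0) = 34
r[9] = max(3+34-1, 4+32-1, 9+30-1, …, 20+3-1, 38+0) = 39
One optimal plan: pieces 5 + 4 (1 cut) → 40 − 1 = 39.

39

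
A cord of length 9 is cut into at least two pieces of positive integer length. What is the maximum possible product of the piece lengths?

27

Fill f[k] for k=2..9: at each k try every first piece i and multiply by the better of (k−i) uncut or f[k−i].
f[2] = 1*max(1,0) = 1*1 = 1
f[3] = max(1*2, 2*1) = 2
f[4] = max(1*3, 2*2, 3*1) = 4
f[5] = max(1*4, 2*3, 3*2, 4*1) = 6
f[6] = max(1*6, 2*4, 3*3, 4*2, 5*1) = 9
f[7] = max(1*9, 2*6, 3*4, 4*3, 5*2, 6*1) = 12
f[8] = max(1*12, 2*9, 3*6, …, 6*2, 7*1) = 18
f[9] = max(1*18, 2*12, 3*9, …, 7*2, 8*1) = 27
One optimal split: 3 + 3 + 3; product 3*3*3 = 27.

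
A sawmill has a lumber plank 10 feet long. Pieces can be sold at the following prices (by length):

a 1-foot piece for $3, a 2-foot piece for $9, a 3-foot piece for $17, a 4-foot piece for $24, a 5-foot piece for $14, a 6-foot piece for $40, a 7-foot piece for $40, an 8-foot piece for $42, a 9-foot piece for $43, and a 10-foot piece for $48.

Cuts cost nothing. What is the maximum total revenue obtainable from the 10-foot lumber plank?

64

Let best[k] be the best obtainable value from length k. For each k, try every first piece i and keep the best of price[i] + best[k−i].
best[1] = 3
best[2] = 9
best[3] = 17
best[4] = 24
best[5] = 27  (first piece 1, then best[4]=24)
best[6] = 40
best[7] = 43  (first piece 1, then best[6]=40)
best[8] = 49  (first piece 2, then best[6]=40)
best[9] = 57  (first piece 3, then best[6]=40)
best[10] = 64  (first piece 4, then best[6]=40)
One optimal cutting: 6 + 4 → $40 + $24 = $64.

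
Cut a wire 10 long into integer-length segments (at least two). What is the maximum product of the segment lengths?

Fill P[k] for k=2..10: at each k try every first piece i and multiply by the better of (k−i) uncut or P[k−i].
P[2] = 1×max(1,0) = 1×1 = 1
P[3] = max(1×2, 2×1) = 2
P[4] = max(1×3, 2×2, 3×1) = 4
P[5] = max(1×4, 2×3, 3×2, 4×1) = 6
P[6] = max(1×6, 2×4, 3×3, 4×2, 5×1) = 9
P[7] = max(1×9, 2×6, 3×4, 4×3, 5×2, 6×1) = 12
P[8] = max(1×12, 2×9, 3×6, …, 6×2, 7×1) = 18
P[9] = max(1×18, 2×12, 3×9, …, 7×2, 8×1) = 27
P[10] = max(1×27, 2×18, 3×12, …, 8×2, 9×1) = 36
One optimal split: 3 + 3 + 2 + 2; product 3×3×2×2 = 36.

36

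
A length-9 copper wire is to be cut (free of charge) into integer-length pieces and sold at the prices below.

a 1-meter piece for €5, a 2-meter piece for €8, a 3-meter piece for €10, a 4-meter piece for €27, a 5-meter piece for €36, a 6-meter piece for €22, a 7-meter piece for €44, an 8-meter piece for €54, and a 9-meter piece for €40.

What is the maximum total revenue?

63

Let r[k] be the best obtainable value from length k. For each k, try every first piece i and keep the best of price[i] + r[k−i].
r[1] = 5
r[2] = max(5+5, 8+0) = 10
r[3] = max(5+10, 8+5, 10+0) = 15
r[4] = max(5+15, 8+10, 10+5, 27+0) = 27
r[5] = max(5+27, 8+15, 10+10, 27+5, 36+0) = 36
r[6] = max(5+36, 8+27, 10+15, 27+10, 36+5, 22+0) = 41
r[7] = max(5+41, 8+36, 10+27, …, 22+5, 44+0) = 46
r[8] = max(5+46, 8+41, 10+36, …, 44+5, 54+0) = 54
r[9] = max(5+54, 8+46, 10+41, …, 54+5, 40+0) = 63
One optimal cutting: 5 + 4 → €36 + €27 = €63.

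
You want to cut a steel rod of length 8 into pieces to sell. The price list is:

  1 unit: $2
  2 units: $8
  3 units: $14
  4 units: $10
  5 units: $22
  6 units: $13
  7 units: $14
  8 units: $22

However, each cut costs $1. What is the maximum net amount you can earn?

Build r[k] bottom-up: r[k] = max over allowed piece i of (p[i] + r[k−i]) − 1 per cut.
r[1] = 2
r[2] = 8
r[3] = 14
r[4] = 15  (first piece 1, then r[3]=14)
r[5] = 22
r[6] = 27  (first piece 3, then r[3]=14)
r[7] = 29  (first piece 2, then r[5]=22)
r[8] = 35  (first piece 3, then r[5]=22)
One optimal plan: pieces 5 + 3 (1 cut) → $36 − $1 = $35.

35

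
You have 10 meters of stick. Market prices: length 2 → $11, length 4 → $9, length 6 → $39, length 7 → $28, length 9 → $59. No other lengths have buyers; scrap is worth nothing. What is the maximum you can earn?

Consider every possible first cut. r[k] is the best of p[i]+r[k−i] over all sellable i≤k.
r[1] = 0
r[2] = 11
r[3] = 11
r[4] = max(11+11, 9+0) = 22
r[5] = max(11+11, 9+0) = 22
r[6] = max(11+22, 9+11, 39+0) = 39
r[7] = max(11+22, 9+11, 39+0, 28+0) = 39
r[8] = max(11+39, 9+22, 39+11, 28+0) = 50
r[9] = max(11+39, 9+22, 39+11, 28+11, 59+0) = 59
r[10] = max(11+50, 9+39, 39+22, 28+11, 59+0) = 61
One optimal cutting: 6 + 2 + 2 → $61.

61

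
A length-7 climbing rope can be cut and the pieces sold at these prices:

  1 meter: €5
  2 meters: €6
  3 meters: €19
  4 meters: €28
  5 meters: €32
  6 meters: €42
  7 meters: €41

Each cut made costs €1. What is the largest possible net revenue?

Build net[k] bottom-up: net[k] = max over allowed piece i of (p[i] + net[k−i]) − 1 per cut.
net[1] = 5
net[2] = max(5+5-1, 6+0) = 9
net[3] = max(5+9-1, 6+5-1, 19+0) = 19
net[4] = max(5+19-1, 6+9-1, 19+5-1, 28+0) = 28
net[5] = max(5+28-1, 6+19-1, 19+9-1, 28+5-1, 32+0) = 32
net[6] = max(5+32-1, 6+28-1, 19+19-1, 28+9-1, 32+5-1, 42+0) = 42
net[7] = max(5+42-1, 6+32-1, 19+28-1, …, 42+5-1, 41+0) = 46
One optimal plan: pieces 6 + 1 (1 cut) → €47 − €1 = €46.

46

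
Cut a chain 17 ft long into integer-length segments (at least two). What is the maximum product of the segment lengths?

486

Let m[k] be the best product for length k (with at least one cut). For each first piece i, the rest contributes max(k−i, m[k−i]).
m[2] = 1*max(1,0) = 1*1 = 1
m[3] = max(1*2, 2*1) = 2
m[4] = max(1*3, 2*2, 3*1) = 4
m[5] = max(1*4, 2*3, 3*2, 4*1) = 6
m[6] = max(1*6, 2*4, 3*3, 4*2, 5*1) = 9
m[7] = max(1*9, 2*6, 3*4, 4*3, 5*2, 6*1) = 12
m[8] = max(1*12, 2*9, 3*6, …, 6*2, 7*1) = 18
m[9] = max(1*18, 2*12, 3*9, …, 7*2, 8*1) = 27
m[10] = max(1*27, 2*18, 3*12, …, 8*2, 9*1) = 36
m[11] = max(1*36, 2*27, 3*18, …, 9*2, 10*1) = 54
m[12] = max(1*54, 2*36, 3*27, …, 10*2, 11*1) = 81
m[13] = max(1*81, 2*54, 3*36, …, 11*2, 12*1) = 108
m[14] = max(1*108, 2*81, 3*54, …, 12*2, 13*1) = 162
m[15] = max(1*162, 2*108, 3*81, …, 13*2, 14*1) = 243
m[16] = max(1*243, 2*162, 3*108, …, 14*2, 15*1) = 324
m[17] = max(1*324, 2*243, 3*162, …, 15*2, 16*1) = 486
One optimal split: 3 + 3 + 3 + 3 + 3 + 2; product 3*3*3*3*3*2 = 486.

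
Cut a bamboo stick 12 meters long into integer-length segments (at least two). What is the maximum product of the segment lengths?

81

Fill g[k] for k=2..12: at each k try every first piece i and multiply by the better of (k−i) uncut or g[k−i].
g[2] = 1×max(1,0) = 1×1 = 1
g[3] = 1×max(2,1) = 1×2 = 2
g[4] = 2×max(2,1) = 2×2 = 4
g[5] = 2×max(3,2) = 2×3 = 6
g[6] = 3×max(3,2) = 3×3 = 9
g[7] = 2×max(5,6) = 2×6 = 12
g[8] = 2×max(6,9) = 2×9 = 18
g[9] = 3×max(6,9) = 3×9 = 27
g[10] = 2×max(8,18) = 2×18 = 36
g[11] = 2×max(9,27) = 2×27 = 54
g[12] = 3×max(9,27) = 3×27 = 81
One optimal split: 3 + 3 + 3 + 3; product 3×3×3×3 = 81.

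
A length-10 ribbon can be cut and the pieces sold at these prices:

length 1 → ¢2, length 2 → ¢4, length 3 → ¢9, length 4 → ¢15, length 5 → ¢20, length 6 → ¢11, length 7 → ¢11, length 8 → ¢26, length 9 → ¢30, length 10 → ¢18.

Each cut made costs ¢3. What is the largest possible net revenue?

Consider every possible first cut. v[k] is the best of p[i]+v[k−i] over all sellable i≤k, charging 3 whenever i<k.
v[1] = 2
v[2] = 4
v[3] = 9
v[4] = 15
v[5] = 20
v[6] = 19  (first piece 1, then v[5]=20)
v[7] = 21  (first piece 2, then v[5]=20)
v[8] = 27  (first piece 4, then v[4]=15)
v[9] = 32  (first piece 4, then v[5]=20)
v[10] = 37  (first piece 5, then v[5]=20)
One optimal plan: pieces 5 + 5 (1 cut) → ¢40 − ¢3 = ¢37.

37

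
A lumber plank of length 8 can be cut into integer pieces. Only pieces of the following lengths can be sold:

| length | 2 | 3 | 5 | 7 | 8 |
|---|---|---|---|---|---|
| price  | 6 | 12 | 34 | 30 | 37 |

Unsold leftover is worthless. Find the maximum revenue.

46

Consider every possible first cut. f[k] is the best of p[i]+f[k−i] over all sellable i≤k.
f[1] = 0
f[2] = 6
f[3] = 12
f[4] = 12
f[5] = 34
f[6] = 34
f[7] = 40  (first piece 2, then f[5]=34)
f[8] = 46  (first piece 3, then f[5]=34)
One optimal cutting: 5 + 3 → $46.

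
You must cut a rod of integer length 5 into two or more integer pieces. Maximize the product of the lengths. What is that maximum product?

Let f[k] be the best product for length k (with at least one cut). For each first piece i, the rest contributes max(k−i, f[k−i]).
f[2] = 1·max(1,0) = 1·1 = 1
f[3] = max(1·2, 2·1) = 2
f[4] = max(1·3, 2·2, 3·1) = 4
f[5] = max(1·4, 2·3, 3·2, 4·1) = 6
One optimal split: 3 + 2; product 3·2 = 6.

6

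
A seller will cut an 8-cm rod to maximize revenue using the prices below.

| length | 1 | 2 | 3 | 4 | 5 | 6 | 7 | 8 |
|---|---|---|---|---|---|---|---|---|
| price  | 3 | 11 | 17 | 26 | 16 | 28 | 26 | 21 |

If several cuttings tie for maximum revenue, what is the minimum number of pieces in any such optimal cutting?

2

Let r[k] be the best obtainable value from length k. For each k, try every first piece i and keep the best of price[i] + r[k−i].
r[1] = 3
r[2] = max(3+3, 11+0) = 11
r[3] = max(3+11, 11+3, 17+0) = 17
r[4] = max(3+17, 11+11, 17+3, 26+0) = 26
r[5] = max(3+26, 11+17, 17+11, 26+3, 16+0) = 29
r[6] = max(3+29, 11+26, 17+17, 26+11, 16+3, 28+0) = 37
r[7] = max(3+37, 11+29, 17+26, …, 28+3, 26+0) = 43
r[8] = max(3+43, 11+37, 17+29, …, 26+3, 21+0) = 52
Maximum revenue is $52.
Now minimize piece count subject to staying optimal: for each k, pieces[k] = 1 + min over i with p[i]+r[k−i]=r[k] of pieces[k−i].
pieces[5] = 2
pieces[6] = 2
pieces[7] = 2
pieces[8] = 2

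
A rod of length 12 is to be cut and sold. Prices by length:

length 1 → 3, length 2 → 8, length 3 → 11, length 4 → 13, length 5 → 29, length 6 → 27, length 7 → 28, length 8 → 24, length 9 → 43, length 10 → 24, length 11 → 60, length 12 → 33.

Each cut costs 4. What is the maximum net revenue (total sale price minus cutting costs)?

Consider every possible first cut. net[k] is the best of p[i]+net[k−i] over all sellable i≤k, charging 4 whenever i<k.
net[1] = 3
net[2] = 8
net[3] = 11
net[4] = 13
net[5] = 29
net[6] = 28  (first piece 1, then net[5]=29)
net[7] = 33  (first piece 2, then net[5]=29)
net[8] = 36  (first piece 3, then net[5]=29)
net[9] = 43
net[10] = 54  (first piece 5, then net[5]=29)
net[11] = 60
net[12] = 59  (first piece 1, then net[11]=60)
One optimal plan: pieces 11 + 1 (1 cut) → 63 − 4 = 59.

59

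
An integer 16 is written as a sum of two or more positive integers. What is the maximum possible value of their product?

Fill f[k] for k=2..16: at each k try every first piece i and multiply by the better of (k−i) uncut or f[k−i].
f[2] = 1*max(1,0) = 1*1 = 1
f[3] = 1*max(2,1) = 1*2 = 2
f[4] = 2*max(2,1) = 2*2 = 4
f[5] = 2*max(3,2) = 2*3 = 6
f[6] = 3*max(3,2) = 3*3 = 9
f[7] = 2*max(5,6) = 2*6 = 12
f[8] = 2*max(6,9) = 2*9 = 18
f[9] = 3*max(6,9) = 3*9 = 27
f[10] = 2*max(8,18) = 2*18 = 36
f[11] = 2*max(9,27) = 2*27 = 54
f[12] = 3*max(9,27) = 3*27 = 81
f[13] = 2*max(11,54) = 2*54 = 108
f[14] = 2*max(12,81) = 2*81 = 162
f[15] = 3*max(12,81) = 3*81 = 243
f[16] = 2*max(14,162) = 2*162 = 324
One optimal split: 3 + 3 + 3 + 3 + 2 + 2; product 3*3*3*3*2*2 = 324.

324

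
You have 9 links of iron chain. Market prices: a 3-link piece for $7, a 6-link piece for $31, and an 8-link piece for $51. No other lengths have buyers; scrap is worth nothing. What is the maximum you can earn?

51

Consider every possible first cut. best[k] is the best of p[i]+best[k−i] over all sellable i≤k.
best[1] = 0
best[2] = 0
best[3] = 7
best[4] = 7
best[5] = 7
best[6] = 31
best[7] = 31
best[8] = 51
best[9] = 51
One optimal cutting: pieces 8 with 1 link of scrap → $51.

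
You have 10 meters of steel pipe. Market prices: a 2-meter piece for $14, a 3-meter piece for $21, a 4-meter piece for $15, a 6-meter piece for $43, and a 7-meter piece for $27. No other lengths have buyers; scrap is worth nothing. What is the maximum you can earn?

Consider every possible first cut. f[k] is the best of p[i]+f[k−i] over all sellable i≤k.
f[1] = 0
f[2] = 14
f[3] = max(14+0, 21+0) = 21
f[4] = max(14+14, 21+0, 15+0) = 28
f[5] = max(14+21, 21+14, 15+0) = 35
f[6] = max(14+28, 21+21, 15+14, 43+0) = 43
f[7] = max(14+35, 21+28, 15+21, 43+0, 27+0) = 49
f[8] = max(14+43, 21+35, 15+28, 43+14, 27+0) = 57
f[9] = max(14+49, 21+43, 15+35, 43+21, 27+14) = 64
f[10] = max(14+57, 21+49, 15+43, 43+28, 27+21) = 71
One optimal cutting: 6 + 2 + 2 → $71.

71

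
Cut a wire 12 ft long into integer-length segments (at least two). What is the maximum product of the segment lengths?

81

Define f[k] = max over 1≤i<k of i · max(k−i, f[k−i]); the inner max lets the remainder stay uncut if that's better.
f[2] = 1×max(1,0) = 1×1 = 1
f[3] = 1×max(2,1) = 1×2 = 2
f[4] = 2×max(2,1) = 2×2 = 4
f[5] = 2×max(3,2) = 2×3 = 6
f[6] = 3×max(3,2) = 3×3 = 9
f[7] = 2×max(5,6) = 2×6 = 12
f[8] = 2×max(6,9) = 2×9 = 18
f[9] = 3×max(6,9) = 3×9 = 27
f[10] = 2×max(8,18) = 2×18 = 36
f[11] = 2×max(9,27) = 2×27 = 54
f[12] = 3×max(9,27) = 3×27 = 81
One optimal split: 3 + 3 + 3 + 3; product 3×3×3×3 = 81.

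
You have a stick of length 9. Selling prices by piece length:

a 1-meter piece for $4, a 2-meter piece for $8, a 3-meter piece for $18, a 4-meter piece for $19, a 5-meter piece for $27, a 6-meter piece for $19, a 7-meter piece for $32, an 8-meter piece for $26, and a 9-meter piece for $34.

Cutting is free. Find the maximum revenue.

54

Consider every possible first cut. v[k] is the best of p[i]+v[k−i] over all sellable i≤k.
v[1] = 4
v[2] = max(4+4, 8+0) = 8
v[3] = max(4+8, 8+4, 18+0) = 18
v[4] = max(4+18, 8+8, 18+4, 19+0) = 22
v[5] = max(4+22, 8+18, 18+8, 19+4, 27+0) = 27
v[6] = max(4+27, 8+22, 18+18, 19+8, 27+4, 19+0) = 36
v[7] = max(4+36, 8+27, 18+22, …, 19+4, 32+0) = 40
v[8] = max(4+40, 8+36, 18+27, …, 32+4, 26+0) = 45
v[9] = max(4+45, 8+40, 18+36, …, 26+4, 34+0) = 54
One optimal cutting: 3 + 3 + 3 → $18 + $18 + $18 = $54.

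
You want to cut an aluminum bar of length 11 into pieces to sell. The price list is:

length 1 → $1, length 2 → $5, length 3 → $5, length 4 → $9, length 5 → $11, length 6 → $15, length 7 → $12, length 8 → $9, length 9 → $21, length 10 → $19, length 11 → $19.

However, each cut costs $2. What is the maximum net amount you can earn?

Build net[k] bottom-up: net[k] = max over allowed piece i of (p[i] + net[k−i]) − 2 per cut.
net[1] = 1
net[2] = 5
net[3] = 5
net[4] = 9
net[5] = 11
net[6] = 15
net[7] = 14  (first piece 1, then net[6]=15)
net[8] = 18  (first piece 2, then net[6]=15)
net[9] = 21
net[10] = 22  (first piece 4, then net[6]=15)
net[11] = 24  (first piece 2, then net[9]=21)
One optimal plan: pieces 9 + 2 (1 cut) → $26 − $2 = $24.

24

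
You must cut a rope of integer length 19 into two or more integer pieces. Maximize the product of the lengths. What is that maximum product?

972

Fill m[k] for k=2..19: at each k try every first piece i and multiply by the better of (k−i) uncut or m[k−i].
m[2] = 1·max(1,0) = 1·1 = 1
m[3] = 1·max(2,1) = 1·2 = 2
m[4] = 2·max(2,1) = 2·2 = 4
m[5] = 2·max(3,2) = 2·3 = 6
m[6] = 3·max(3,2) = 3·3 = 9
m[7] = 2·max(5,6) = 2·6 = 12
m[8] = 2·max(6,9) = 2·9 = 18
m[9] = 3·max(6,9) = 3·9 = 27
m[10] = 2·max(8,18) = 2·18 = 36
m[11] = 2·max(9,27) = 2·27 = 54
m[12] = 3·max(9,27) = 3·27 = 81
m[13] = 2·max(11,54) = 2·54 = 108
m[14] = 2·max(12,81) = 2·81 = 162
m[15] = 3·max(12,81) = 3·81 = 243
m[16] = 2·max(14,162) = 2·162 = 324
m[17] = 2·max(15,243) = 2·243 = 486
m[18] = 3·max(15,243) = 3·243 = 729
m[19] = 2·max(17,486) = 2·486 = 972
One optimal split: 3 + 3 + 3 + 3 + 3 + 2 + 2; product 3·3·3·3·3·2·2 = 972.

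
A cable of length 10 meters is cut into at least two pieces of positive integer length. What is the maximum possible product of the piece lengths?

Define f[k] = max over 1≤i<k of i · max(k−i, f[k−i]); the inner max lets the remainder stay uncut if that's better.
f[2] = 1×max(1,0) = 1×1 = 1
f[3] = 1×max(2,1) = 1×2 = 2
f[4] = 2×max(2,1) = 2×2 = 4
f[5] = 2×max(3,2) = 2×3 = 6
f[6] = 3×max(3,2) = 3×3 = 9
f[7] = 2×max(5,6) = 2×6 = 12
f[8] = 2×max(6,9) = 2×9 = 18
f[9] = 3×max(6,9) = 3×9 = 27
f[10] = 2×max(8,18) = 2×18 = 36
One optimal split: 3 + 3 + 2 + 2; product 3×3×2×2 = 36.

36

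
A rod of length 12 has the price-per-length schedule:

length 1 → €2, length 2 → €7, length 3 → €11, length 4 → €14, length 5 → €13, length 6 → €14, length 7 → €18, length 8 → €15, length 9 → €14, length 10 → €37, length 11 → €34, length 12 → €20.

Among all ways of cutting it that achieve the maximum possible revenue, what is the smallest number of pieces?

2

Build r[k] bottom-up: r[k] = max over allowed piece i of (p[i] + r[k−i]).
r[1] = 2
r[2] = max(2+2, 7+0) = 7
r[3] = max(2+7, 7+2, 11+0) = 11
r[4] = max(2+11, 7+7, 11+2, 14+0) = 14
r[5] = max(2+14, 7+11, 11+7, 14+2, 13+0) = 18
r[6] = max(2+18, 7+14, 11+11, 14+7, 13+2, 14+0) = 22
r[7] = max(2+22, 7+18, 11+14, …, 14+2, 18+0) = 25
r[8] = max(2+25, 7+22, 11+18, …, 18+2, 15+0) = 29
r[9] = max(2+29, 7+25, 11+22, …, 15+2, 14+0) = 33
r[10] = max(2+33, 7+29, 11+25, …, 14+2, 37+0) = 37
r[11] = max(2+37, 7+33, 11+29, …, 37+2, 34+0) = 40
r[12] = max(2+40, 7+37, 11+33, …, 34+2, 20+0) = 44
Maximum revenue is €44.
Now minimize piece count subject to staying optimal: for each k, pieces[k] = 1 + min over i with p[i]+r[k−i]=r[k] of pieces[k−i].
pieces[9] = 3
pieces[10] = 1
pieces[11] = 4
pieces[12] = 2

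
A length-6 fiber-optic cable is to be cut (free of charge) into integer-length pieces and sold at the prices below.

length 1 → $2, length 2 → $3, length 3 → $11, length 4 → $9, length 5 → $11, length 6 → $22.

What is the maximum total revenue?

Let R[k] be the best obtainable value from length k. For each k, try every first piece i and keep the best of price[i] + R[k−i].
R[1] = 2
R[2] = max(2+2, 3+0) = 4
R[3] = max(2+4, 3+2, 11+0) = 11
R[4] = max(2+11, 3+4, 11+2, 9+0) = 13
R[5] = max(2+13, 3+11, 11+4, 9+2, 11+0) = 15
R[6] = max(2+15, 3+13, 11+11, 9+4, 11+2, 22+0) = 22
One optimal cutting: 3 + 3 → $11 + $11 = $22.

22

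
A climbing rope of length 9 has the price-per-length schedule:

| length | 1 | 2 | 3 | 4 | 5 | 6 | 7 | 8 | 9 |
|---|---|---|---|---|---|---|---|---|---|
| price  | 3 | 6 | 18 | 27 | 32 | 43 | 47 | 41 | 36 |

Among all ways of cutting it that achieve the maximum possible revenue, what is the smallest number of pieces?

Let r[k] be the best obtainable value from length k. For each k, try every first piece i and keep the best of price[i] + r[k−i].
r[1] = 3
r[2] = 6  (first piece 1, then r[1]=3)
r[3] = 18
r[4] = 27
r[5] = 32
r[6] = 43
r[7] = 47
r[8] = 54  (first piece 4, then r[4]=27)
r[9] = 61  (first piece 3, then r[6]=43)
Maximum revenue is €61.
Now minimize piece count subject to staying optimal: for each k, pieces[k] = 1 + min over i with p[i]+r[k−i]=r[k] of pieces[k−i].
pieces[6] = 1
pieces[7] = 1
pieces[8] = 2
pieces[9] = 2

2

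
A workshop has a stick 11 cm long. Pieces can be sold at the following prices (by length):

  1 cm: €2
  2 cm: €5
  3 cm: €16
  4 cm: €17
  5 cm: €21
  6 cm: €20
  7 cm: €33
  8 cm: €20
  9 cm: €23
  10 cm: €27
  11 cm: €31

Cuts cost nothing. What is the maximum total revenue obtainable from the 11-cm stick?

Let R[k] be the best obtainable value from length k. For each k, try every first piece i and keep the best of price[i] + R[k−i].
R[1] = 2
R[2] = max(2+2, 5+0) = 5
R[3] = max(2+5, 5+2, 16+0) = 16
R[4] = max(2+16, 5+5, 16+2, 17+0) = 18
R[5] = max(2+18, 5+16, 16+5, 17+2, 21+0) = 21
R[6] = max(2+21, 5+18, 16+16, 17+5, 21+2, 20+0) = 32
R[7] = max(2+32, 5+21, 16+18, …, 20+2, 33+0) = 34
R[8] = max(2+34, 5+32, 16+21, …, 33+2, 20+0) = 37
R[9] = max(2+37, 5+34, 16+32, …, 20+2, 23+0) = 48
R[10] = max(2+48, 5+37, 16+34, …, 23+2, 27+0) = 50
R[11] = max(2+50, 5+48, 16+37, …, 27+2, 31+0) = 53
One optimal cutting: 3 + 3 + 3 + 2 → €16 + €16 + €16 + €5 = €53.

53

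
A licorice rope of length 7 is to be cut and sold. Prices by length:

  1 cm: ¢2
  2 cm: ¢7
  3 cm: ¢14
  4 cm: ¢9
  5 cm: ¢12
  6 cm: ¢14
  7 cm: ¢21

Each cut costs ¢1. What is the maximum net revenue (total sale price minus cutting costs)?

28

Build net[k] bottom-up: net[k] = max over allowed piece i of (p[i] + net[k−i]) − 1 per cut.
net[1] = 2
net[2] = 7
net[3] = 14
net[4] = 15  (first piece 1, then net[3]=14)
net[5] = 20  (first piece 2, then net[3]=14)
net[6] = 27  (first piece 3, then net[3]=14)
net[7] = 28  (first piece 1, then net[6]=27)
One optimal plan: pieces 3 + 3 + 1 (2 cuts) → ¢30 − ¢2 = ¢28.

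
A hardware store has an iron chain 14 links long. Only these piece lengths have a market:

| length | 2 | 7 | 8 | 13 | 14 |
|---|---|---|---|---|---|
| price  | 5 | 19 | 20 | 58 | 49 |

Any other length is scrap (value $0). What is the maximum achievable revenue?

58

Build r[k] bottom-up: r[k] = max over allowed piece i of (p[i] + r[k−i]).
r[1] = 0
r[2] = 5
r[3] = 5
r[4] = 10  (first piece 2, then r[2]=5)
r[5] = 10
r[6] = 15  (first piece 2, then r[4]=10)
r[7] = 19
r[8] = 20  (first piece 2, then r[6]=15)
r[9] = 24  (first piece 2, then r[7]=19)
r[10] = 25  (first piece 2, then r[8]=20)
r[11] = 29  (first piece 2, then r[9]=24)
r[12] = 30  (first piece 2, then r[10]=25)
r[13] = 58
r[14] = 58
One optimal cutting: pieces 13 with 1 link of scrap → $58.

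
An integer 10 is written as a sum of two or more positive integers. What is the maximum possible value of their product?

Define f[k] = max over 1≤i<k of i · max(k−i, f[k−i]); the inner max lets the remainder stay uncut if that's better.
f[2] = 1×max(1,0) = 1×1 = 1
f[3] = 1×max(2,1) = 1×2 = 2
f[4] = 2×max(2,1) = 2×2 = 4
f[5] = 2×max(3,2) = 2×3 = 6
f[6] = 3×max(3,2) = 3×3 = 9
f[7] = 2×max(5,6) = 2×6 = 12
f[8] = 2×max(6,9) = 2×9 = 18
f[9] = 3×max(6,9) = 3×9 = 27
f[10] = 2×max(8,18) = 2×18 = 36
One optimal split: 3 + 3 + 2 + 2; product 3×3×2×2 = 36.

36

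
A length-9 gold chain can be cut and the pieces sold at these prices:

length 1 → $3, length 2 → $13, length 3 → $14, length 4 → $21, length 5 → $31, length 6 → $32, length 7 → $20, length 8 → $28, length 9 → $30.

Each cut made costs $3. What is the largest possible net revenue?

51

Build v[k] bottom-up: v[k] = max over allowed piece i of (p[i] + v[k−i]) − 3 per cut.
v[1] = 3
v[2] = max(3+3-3, 13+0) = 13
v[3] = max(3+13-3, 13+3-3, 14+0) = 14
v[4] = max(3+14-3, 13+13-3, 14+3-3, 21+0) = 23
v[5] = max(3+23-3, 13+14-3, 14+13-3, 21+3-3, 31+0) = 31
v[6] = max(3+31-3, 13+23-3, 14+14-3, 21+13-3, 31+3-3, 32+0) = 33
v[7] = max(3+33-3, 13+31-3, 14+23-3, …, 32+3-3, 20+0) = 41
v[8] = max(3+41-3, 13+33-3, 14+31-3, …, 20+3-3, 28+0) = 43
v[9] = max(3+43-3, 13+41-3, 14+33-3, …, 28+3-3, 30+0) = 51
One optimal plan: pieces 5 + 2 + 2 (2 cuts) → $57 − $6 = $51.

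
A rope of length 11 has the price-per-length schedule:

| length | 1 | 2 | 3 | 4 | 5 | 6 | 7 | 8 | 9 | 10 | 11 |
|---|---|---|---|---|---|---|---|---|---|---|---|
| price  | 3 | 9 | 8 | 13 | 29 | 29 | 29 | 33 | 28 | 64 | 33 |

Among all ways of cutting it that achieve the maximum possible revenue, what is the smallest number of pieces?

2

Consider every possible first cut. r[k] is the best of p[i]+r[k−i] over all sellable i≤k.
r[1] = 3
r[2] = 9
r[3] = 12  (first piece 1, then r[2]=9)
r[4] = 18  (first piece 2, then r[2]=9)
r[5] = 29
r[6] = 32  (first piece 1, then r[5]=29)
r[7] = 38  (first piece 2, then r[5]=29)
r[8] = 41  (first piece 1, then r[7]=38)
r[9] = 47  (first piece 2, then r[7]=38)
r[10] = 64
r[11] = 67  (first piece 1, then r[10]=64)
Maximum revenue is $67.
Now minimize piece count subject to staying optimal: for each k, pieces[k] = 1 + min over i with p[i]+r[k−i]=r[k] of pieces[k−i].
pieces[8] = 3
pieces[9] = 3
pieces[10] = 1
pieces[11] = 2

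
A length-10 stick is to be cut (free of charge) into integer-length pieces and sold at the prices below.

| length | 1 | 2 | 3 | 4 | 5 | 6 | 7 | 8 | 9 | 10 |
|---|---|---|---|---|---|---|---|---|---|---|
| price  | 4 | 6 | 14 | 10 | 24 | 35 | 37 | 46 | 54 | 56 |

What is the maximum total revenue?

Build R[k] bottom-up: R[k] = max over allowed piece i of (p[i] + R[k−i]).
R[1] = 4
R[2] = 8  (first piece 1, then R[1]=4)
R[3] = 14
R[4] = 18  (first piece 1, then R[3]=14)
R[5] = 24
R[6] = 35
R[7] = 39  (first piece 1, then R[6]=35)
R[8] = 46
R[9] = 54
R[10] = 58  (first piece 1, then R[9]=54)
One optimal cutting: 9 + 1 → €54 + €4 = €58.

58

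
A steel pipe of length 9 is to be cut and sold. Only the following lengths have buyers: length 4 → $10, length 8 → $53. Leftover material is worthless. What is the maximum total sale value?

Consider every possible first cut. r[k] is the best of p[i]+r[k−i] over all sellable i≤k.
r[1] = 0
r[2] = 0
r[3] = 0
r[4] = 10
r[5] = 10
r[6] = 10
r[7] = 10
r[8] = max(10+10, 53+0) = 53
r[9] = max(10+10, 53+0) = 53
One optimal cutting: pieces 8 with 1 meter of scrap → $53.

53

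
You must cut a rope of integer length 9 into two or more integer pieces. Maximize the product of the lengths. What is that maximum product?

Let P[k] be the best product for length k (with at least one cut). For each first piece i, the rest contributes max(k−i, P[k−i]).
P[2] = 1*max(1,0) = 1*1 = 1
P[3] = 1*max(2,1) = 1*2 = 2
P[4] = 2*max(2,1) = 2*2 = 4
P[5] = 2*max(3,2) = 2*3 = 6
P[6] = 3*max(3,2) = 3*3 = 9
P[7] = 2*max(5,6) = 2*6 = 12
P[8] = 2*max(6,9) = 2*9 = 18
P[9] = 3*max(6,9) = 3*9 = 27
One optimal split: 3 + 3 + 3; product 3*3*3 = 27.

27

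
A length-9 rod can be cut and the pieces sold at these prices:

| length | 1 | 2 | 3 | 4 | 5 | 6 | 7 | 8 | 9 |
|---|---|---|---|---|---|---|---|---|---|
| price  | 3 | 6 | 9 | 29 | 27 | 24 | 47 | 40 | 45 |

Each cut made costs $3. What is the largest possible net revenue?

Consider every possible first cut. r[k] is the best of p[i]+r[k−i] over all sellable i≤k, charging 3 whenever i<k.
r[1] = 3
r[2] = 6
r[3] = 9
r[4] = 29
r[5] = 29  (first piece 1, then r[4]=29)
r[6] = 32  (first piece 2, then r[4]=29)
r[7] = 47
r[8] = 55  (first piece 4, then r[4]=29)
r[9] = 55  (first piece 1, then r[8]=55)
One optimal plan: pieces 4 + 4 + 1 (2 cuts) → $61 − $6 = $55.

55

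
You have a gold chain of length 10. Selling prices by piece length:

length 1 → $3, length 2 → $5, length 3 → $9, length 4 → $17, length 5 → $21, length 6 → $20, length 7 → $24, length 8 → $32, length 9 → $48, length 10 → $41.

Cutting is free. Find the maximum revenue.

Let R[k] be the best obtainable value from length k. For each k, try every first piece i and keep the best of price[i] + R[k−i].
R[1] = 3
R[2] = 6  (first piece 1, then R[1]=3)
R[3] = 9  (first piece 1, then R[2]=6)
R[4] = 17
R[5] = 21
R[6] = 24  (first piece 1, then R[5]=21)
R[7] = 27  (first piece 1, then R[6]=24)
R[8] = 34  (first piece 4, then R[4]=17)
R[9] = 48
R[10] = 51  (first piece 1, then R[9]=48)
One optimal cutting: 9 + 1 → $48 + $3 = $51.

51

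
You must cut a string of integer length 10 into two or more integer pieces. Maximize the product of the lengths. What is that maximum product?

36

Fill P[k] for k=2..10: at each k try every first piece i and multiply by the better of (k−i) uncut or P[k−i].
P[2] = 1×max(1,0) = 1×1 = 1
P[3] = 1×max(2,1) = 1×2 = 2
P[4] = 2×max(2,1) = 2×2 = 4
P[5] = 2×max(3,2) = 2×3 = 6
P[6] = 3×max(3,2) = 3×3 = 9
P[7] = 2×max(5,6) = 2×6 = 12
P[8] = 2×max(6,9) = 2×9 = 18
P[9] = 3×max(6,9) = 3×9 = 27
P[10] = 2×max(8,18) = 2×18 = 36
One optimal split: 3 + 3 + 2 + 2; product 3×3×2×2 = 36.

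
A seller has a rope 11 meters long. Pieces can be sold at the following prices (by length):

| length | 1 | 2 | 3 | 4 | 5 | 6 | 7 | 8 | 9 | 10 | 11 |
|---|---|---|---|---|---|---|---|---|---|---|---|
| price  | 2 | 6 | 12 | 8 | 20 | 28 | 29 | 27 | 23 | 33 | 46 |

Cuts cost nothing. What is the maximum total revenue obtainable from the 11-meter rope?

48

Consider every possible first cut. best[k] is the best of p[i]+best[k−i] over all sellable i≤k.
best[1] = 2
best[2] = max(2+2, 6+0) = 6
best[3] = max(2+6, 6+2, 12+0) = 12
best[4] = max(2+12, 6+6, 12+2, 8+0) = 14
best[5] = max(2+14, 6+12, 12+6, 8+2, 20+0) = 20
best[6] = max(2+20, 6+14, 12+12, 8+6, 20+2, 28+0) = 28
best[7] = max(2+28, 6+20, 12+14, …, 28+2, 29+0) = 30
best[8] = max(2+30, 6+28, 12+20, …, 29+2, 27+0) = 34
best[9] = max(2+34, 6+30, 12+28, …, 27+2, 23+0) = 40
best[10] = max(2+40, 6+34, 12+30, …, 23+2, 33+0) = 42
best[11] = max(2+42, 6+40, 12+34, …, 33+2, 46+0) = 48
One optimal cutting: 6 + 5 → 28 + 20 = 48.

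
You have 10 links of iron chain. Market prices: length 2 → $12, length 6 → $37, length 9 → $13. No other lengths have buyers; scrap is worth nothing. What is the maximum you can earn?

61

Let best[k] be the best obtainable value from length k. For each k, try every first piece i and keep the best of price[i] + best[k−i].
best[1] = 0
best[2] = 12
best[3] = 12
best[4] = 24  (first piece 2, then best[2]=12)
best[5] = 24
best[6] = max(12+24, 37+0) = 37
best[7] = max(12+24, 37+0) = 37
best[8] = max(12+37, 37+12) = 49
best[9] = max(12+37, 37+12, 13+0) = 49
best[10] = max(12+49, 37+24, 13+0) = 61
One optimal cutting: 6 + 2 + 2 → $61.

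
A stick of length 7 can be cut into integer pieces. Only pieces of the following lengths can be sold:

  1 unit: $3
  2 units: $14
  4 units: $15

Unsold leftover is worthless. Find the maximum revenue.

45

Build best[k] bottom-up: best[k] = max over allowed piece i of (p[i] + best[k−i]).
best[1] = 3
best[2] = max(3+3, 14+0) = 14
best[3] = max(3+14, 14+3) = 17
best[4] = max(3+17, 14+14, 15+0) = 28
best[5] = max(3+28, 14+17, 15+3) = 31
best[6] = max(3+31, 14+28, 15+14) = 42
best[7] = max(3+42, 14+31, 15+17) = 45
One optimal cutting: 2 + 2 + 2 + 1 → $45.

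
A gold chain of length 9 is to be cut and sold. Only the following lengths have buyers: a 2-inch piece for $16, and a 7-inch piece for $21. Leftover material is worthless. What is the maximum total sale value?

64

Let best[k] be the best obtainable value from length k. For each k, try every first piece i and keep the best of price[i] + best[k−i].
best[1] = 0
best[2] = 16
best[3] = 16
best[4] = 32  (first piece 2, then best[2]=16)
best[5] = 32
best[6] = 48  (first piece 2, then best[4]=32)
best[7] = max(16+32, 21+0) = 48
best[8] = max(16+48, 21+0) = 64
best[9] = max(16+48, 21+16) = 64
One optimal cutting: pieces 2 + 2 + 2 + 2 with 1 inch of scrap → $64.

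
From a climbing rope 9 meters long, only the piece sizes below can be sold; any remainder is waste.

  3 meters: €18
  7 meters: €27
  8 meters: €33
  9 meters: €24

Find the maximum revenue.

54

Consider every possible first cut. f[k] is the best of p[i]+f[k−i] over all sellable i≤k.
f[1] = 0
f[2] = 0
f[3] = 18
f[4] = 18
f[5] = 18
f[6] = 36  (first piece 3, then f[3]=18)
f[7] = max(18+18, 27+0) = 36
f[8] = max(18+18, 27+0, 33+0) = 36
f[9] = max(18+36, 27+0, 33+0, 24+0) = 54
One optimal cutting: 3 + 3 + 3 → €54.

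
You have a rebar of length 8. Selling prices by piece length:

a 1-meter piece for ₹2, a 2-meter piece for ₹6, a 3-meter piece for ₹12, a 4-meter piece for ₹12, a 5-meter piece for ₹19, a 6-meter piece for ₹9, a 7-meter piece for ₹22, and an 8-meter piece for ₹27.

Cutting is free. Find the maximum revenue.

31

Let R[k] be the best obtainable value from length k. For each k, try every first piece i and keep the best of price[i] + R[k−i].
R[1] = 2
R[2] = 6
R[3] = 12
R[4] = 14  (first piece 1, then R[3]=12)
R[5] = 19
R[6] = 24  (first piece 3, then R[3]=12)
R[7] = 26  (first piece 1, then R[6]=24)
R[8] = 31  (first piece 3, then R[5]=19)
One optimal cutting: 5 + 3 → ₹19 + ₹12 = ₹31.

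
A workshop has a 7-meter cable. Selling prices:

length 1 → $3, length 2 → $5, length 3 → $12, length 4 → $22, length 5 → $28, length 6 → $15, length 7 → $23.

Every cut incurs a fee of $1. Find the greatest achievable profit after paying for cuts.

33

Build r[k] bottom-up: r[k] = max over allowed piece i of (p[i] + r[k−i]) − 1 per cut.
r[1] = 3
r[2] = max(3+3-1, 5+0) = 5
r[3] = max(3+5-1, 5+3-1, 12+0) = 12
r[4] = max(3+12-1, 5+5-1, 12+3-1, 22+0) = 22
r[5] = max(3+22-1, 5+12-1, 12+5-1, 22+3-1, 28+0) = 28
r[6] = max(3+28-1, 5+22-1, 12+12-1, 22+5-1, 28+3-1, 15+0) = 30
r[7] = max(3+30-1, 5+28-1, 12+22-1, …, 15+3-1, 23+0) = 33
One optimal plan: pieces 4 + 3 (1 cut) → $34 − $1 = $33.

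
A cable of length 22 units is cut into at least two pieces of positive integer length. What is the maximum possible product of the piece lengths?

Fill g[k] for k=2..22: at each k try every first piece i and multiply by the better of (k−i) uncut or g[k−i].
g[2] = 1·max(1,0) = 1·1 = 1
g[3] = max(1·2, 2·1) = 2
g[4] = max(1·3, 2·2, 3·1) = 4
g[5] = max(1·4, 2·3, 3·2, 4·1) = 6
g[6] = max(1·6, 2·4, 3·3, 4·2, 5·1) = 9
g[7] = max(1·9, 2·6, 3·4, 4·3, 5·2, 6·1) = 12
g[8] = max(1·12, 2·9, 3·6, …, 6·2, 7·1) = 18
g[9] = max(1·18, 2·12, 3·9, …, 7·2, 8·1) = 27
g[10] = max(1·27, 2·18, 3·12, …, 8·2, 9·1) = 36
g[11] = max(1·36, 2·27, 3·18, …, 9·2, 10·1) = 54
g[12] = max(1·54, 2·36, 3·27, …, 10·2, 11·1) = 81
g[13] = max(1·81, 2·54, 3·36, …, 11·2, 12·1) = 108
g[14] = max(1·108, 2·81, 3·54, …, 12·2, 13·1) = 162
g[15] = max(1·162, 2·108, 3·81, …, 13·2, 14·1) = 243
g[16] = max(1·243, 2·162, 3·108, …, 14·2, 15·1) = 324
g[17] = max(1·324, 2·243, 3·162, …, 15·2, 16·1) = 486
g[18] = max(1·486, 2·324, 3·243, …, 16·2, 17·1) = 729
g[19] = max(1·729, 2·486, 3·324, …, 17·2, 18·1) = 972
g[20] = max(1·972, 2·729, 3·486, …, 18·2, 19·1) = 1458
g[21] = max(1·1458, 2·972, 3·729, …, 19·2, 20·1) = 2187
g[22] = max(1·2187, 2·1458, 3·972, …, 20·2, 21·1) = 2916
One optimal split: 3 + 3 + 3 + 3 + 3 + 3 + 2 + 2; product 3·3·3·3·3·3·2·2 = 2916.

2916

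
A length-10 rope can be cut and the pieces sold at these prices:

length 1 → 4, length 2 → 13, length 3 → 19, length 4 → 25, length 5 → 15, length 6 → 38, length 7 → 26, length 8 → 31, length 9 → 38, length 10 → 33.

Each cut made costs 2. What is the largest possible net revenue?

61

Build net[k] bottom-up: net[k] = max over allowed piece i of (p[i] + net[k−i]) − 2 per cut.
net[1] = 4
net[2] = 13
net[3] = 19
net[4] = 25
net[5] = 30  (first piece 2, then net[3]=19)
net[6] = 38
net[7] = 42  (first piece 3, then net[4]=25)
net[8] = 49  (first piece 2, then net[6]=38)
net[9] = 55  (first piece 3, then net[6]=38)
net[10] = 61  (first piece 4, then net[6]=38)
One optimal plan: pieces 6 + 4 (1 cut) → 63 − 2 = 61.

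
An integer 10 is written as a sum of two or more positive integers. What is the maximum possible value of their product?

Fill g[k] for k=2..10: at each k try every first piece i and multiply by the better of (k−i) uncut or g[k−i].
g[2] = 1×max(1,0) = 1×1 = 1
g[3] = 1×max(2,1) = 1×2 = 2
g[4] = 2×max(2,1) = 2×2 = 4
g[5] = 2×max(3,2) = 2×3 = 6
g[6] = 3×max(3,2) = 3×3 = 9
g[7] = 2×max(5,6) = 2×6 = 12
g[8] = 2×max(6,9) = 2×9 = 18
g[9] = 3×max(6,9) = 3×9 = 27
g[10] = 2×max(8,18) = 2×18 = 36
One optimal split: 3 + 3 + 2 + 2; product 3×3×2×2 = 36.

36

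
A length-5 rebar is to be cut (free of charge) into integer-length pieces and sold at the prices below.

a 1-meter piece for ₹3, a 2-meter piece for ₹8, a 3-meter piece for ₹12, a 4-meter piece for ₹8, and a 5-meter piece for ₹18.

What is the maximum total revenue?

Consider every possible first cut. r[k] is the best of p[i]+r[k−i] over all sellable i≤k.
r[1] = 3
r[2] = max(3+3, 8+0) = 8
r[3] = max(3+8, 8+3, 12+0) = 12
r[4] = max(3+12, 8+8, 12+3, 8+0) = 16
r[5] = max(3+16, 8+12, 12+8, 8+3, 18+0) = 20
One optimal cutting: 3 + 2 → ₹12 + ₹8 = ₹20.

20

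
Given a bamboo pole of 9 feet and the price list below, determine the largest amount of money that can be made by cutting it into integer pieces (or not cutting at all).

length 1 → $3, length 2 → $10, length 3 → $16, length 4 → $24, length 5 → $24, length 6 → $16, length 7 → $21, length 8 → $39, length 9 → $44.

51

Build R[k] bottom-up: R[k] = max over allowed piece i of (p[i] + R[k−i]).
R[1] = 3
R[2] = max(3+3, 10+0) = 10
R[3] = max(3+10, 10+3, 16+0) = 16
R[4] = max(3+16, 10+10, 16+3, 24+0) = 24
R[5] = max(3+24, 10+16, 16+10, 24+3, 24+0) = 27
R[6] = max(3+27, 10+24, 16+16, 24+10, 24+3, 16+0) = 34
R[7] = max(3+34, 10+27, 16+24, …, 16+3, 21+0) = 40
R[8] = max(3+40, 10+34, 16+27, …, 21+3, 39+0) = 48
R[9] = max(3+48, 10+40, 16+34, …, 39+3, 44+0) = 51
One optimal cutting: 4 + 4 + 1 → $24 + $24 + $3 = $51.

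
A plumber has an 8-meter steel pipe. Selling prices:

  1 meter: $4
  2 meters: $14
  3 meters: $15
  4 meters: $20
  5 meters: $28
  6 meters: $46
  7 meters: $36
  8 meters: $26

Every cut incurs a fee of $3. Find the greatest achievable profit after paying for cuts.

57

Consider every possible first cut. r[k] is the best of p[i]+r[k−i] over all sellable i≤k, charging 3 whenever i<k.
r[1] = 4
r[2] = 14
r[3] = 15  (first piece 1, then r[2]=14)
r[4] = 25  (first piece 2, then r[2]=14)
r[5] = 28
r[6] = 46
r[7] = 47  (first piece 1, then r[6]=46)
r[8] = 57  (first piece 2, then r[6]=46)
One optimal plan: pieces 6 + 2 (1 cut) → $60 − $3 = $57.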